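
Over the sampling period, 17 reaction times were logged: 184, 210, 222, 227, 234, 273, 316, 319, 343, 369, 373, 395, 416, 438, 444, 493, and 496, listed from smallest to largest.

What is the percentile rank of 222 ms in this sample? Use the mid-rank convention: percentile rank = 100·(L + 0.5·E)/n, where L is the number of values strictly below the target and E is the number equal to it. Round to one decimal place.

14.7

Count below 222: L = 2; count equal: E = 1; n = 17.
Percentile rank = 100·(2 + 0.5·1)/17 = 100·2.5/17 = 14.71.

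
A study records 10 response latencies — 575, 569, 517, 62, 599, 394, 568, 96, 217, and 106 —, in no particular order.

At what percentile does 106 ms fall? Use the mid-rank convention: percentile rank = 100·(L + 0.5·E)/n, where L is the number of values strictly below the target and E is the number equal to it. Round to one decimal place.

25.0

Sorted: 62, 96, 106, 217, 394, 517, 568, 569, 575, 599.
Count below 106: L = 2; count equal: E = 1; n = 10.
Percentile rank = 100·(2 + 0.5·1)/10 = 100·2.5/10 = 25.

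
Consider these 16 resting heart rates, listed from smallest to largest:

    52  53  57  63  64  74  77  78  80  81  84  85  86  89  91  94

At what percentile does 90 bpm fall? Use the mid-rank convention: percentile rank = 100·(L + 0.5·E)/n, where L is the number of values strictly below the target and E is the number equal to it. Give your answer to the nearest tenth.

87.5

Count below 90: L = 14; count equal: E = 0; n = 16.
Percentile rank = 100·(14 + 0.5·0)/16 = 100·14/16 = 87.5.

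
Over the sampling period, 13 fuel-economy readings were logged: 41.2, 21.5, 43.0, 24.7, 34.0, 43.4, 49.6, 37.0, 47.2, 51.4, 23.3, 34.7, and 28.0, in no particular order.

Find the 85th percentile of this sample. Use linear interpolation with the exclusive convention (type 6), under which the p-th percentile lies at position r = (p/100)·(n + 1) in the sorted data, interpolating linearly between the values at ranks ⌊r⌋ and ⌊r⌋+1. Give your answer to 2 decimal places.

49.36

Sorted: 21.5, 23.3, 24.7, 28.0, 34.0, 34.7, 37.0, 41.2, 43.0, 43.4, 47.2, 49.6, 51.4.
n = 13.
r = (85/100)·(13 + 1) = 11.9.
Rank 11 is 47.2 and rank 12 is 49.6.
Interpolate: 47.2 + 0.9·(49.6 − 47.2) = 47.2 + 0.9·2.4 = 49.36.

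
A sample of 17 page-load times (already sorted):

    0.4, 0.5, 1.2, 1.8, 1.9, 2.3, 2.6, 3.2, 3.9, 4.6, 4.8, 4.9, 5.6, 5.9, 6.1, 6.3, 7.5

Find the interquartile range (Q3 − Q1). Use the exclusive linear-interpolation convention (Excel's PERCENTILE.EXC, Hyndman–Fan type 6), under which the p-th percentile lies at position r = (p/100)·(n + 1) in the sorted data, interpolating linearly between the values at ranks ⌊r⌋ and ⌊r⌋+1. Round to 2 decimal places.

3.90

n = 17.
P25: r = 4.5; ranks 4–5 are 1.8, 1.9; interpolating gives 1.85.
P75: r = 13.5; ranks 13–14 are 5.6, 5.9; interpolating gives 5.75.
Difference: 5.75 − 1.85 = 3.9.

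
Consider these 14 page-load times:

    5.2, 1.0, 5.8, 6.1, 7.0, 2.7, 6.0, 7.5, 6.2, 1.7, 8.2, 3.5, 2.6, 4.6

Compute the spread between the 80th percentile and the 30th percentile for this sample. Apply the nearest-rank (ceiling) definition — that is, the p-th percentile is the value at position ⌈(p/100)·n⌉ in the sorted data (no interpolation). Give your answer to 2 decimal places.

3.50

Sorted: 1.0, 1.7, 2.6, 2.7, 3.5, 4.6, 5.2, 5.8, 6.0, 6.1, 6.2, 7.0, 7.5, 8.2.
n = 14.
P30: rank ⌈30/100·14⌉ = 5 → 3.5.
P80: rank ⌈80/100·14⌉ = 12 → 7.
Difference: 7 − 3.5 = 3.5.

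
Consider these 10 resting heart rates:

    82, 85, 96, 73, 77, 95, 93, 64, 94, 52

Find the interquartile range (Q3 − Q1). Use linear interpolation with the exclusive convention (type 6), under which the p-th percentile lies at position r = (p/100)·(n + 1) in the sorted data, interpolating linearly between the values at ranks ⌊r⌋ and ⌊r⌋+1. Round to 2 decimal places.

23.50

Sorted: 52, 64, 73, 77, 82, 85, 93, 94, 95, 96.
n = 10.
P25: r = 2.75; ranks 2–3 are 64, 73; interpolating gives 70.75.
P75: r = 8.25; ranks 8–9 are 94, 95; interpolating gives 94.25.
Difference: 94.25 − 70.75 = 23.5.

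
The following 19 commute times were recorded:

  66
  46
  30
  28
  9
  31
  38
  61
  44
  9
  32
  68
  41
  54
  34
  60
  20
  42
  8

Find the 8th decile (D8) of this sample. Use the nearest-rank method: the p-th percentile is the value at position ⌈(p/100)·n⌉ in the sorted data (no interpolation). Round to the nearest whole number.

60

Sorted: 8, 9, 9, 20, 28, 30, 31, 32, 34, 38, 41, 42, 44, 46, 54, 60, 61, 66, 68.
n = 19.
Position = ⌈80/100 · 19⌉ = ⌈15.2⌉ = 16.
The value at rank 16 is 60.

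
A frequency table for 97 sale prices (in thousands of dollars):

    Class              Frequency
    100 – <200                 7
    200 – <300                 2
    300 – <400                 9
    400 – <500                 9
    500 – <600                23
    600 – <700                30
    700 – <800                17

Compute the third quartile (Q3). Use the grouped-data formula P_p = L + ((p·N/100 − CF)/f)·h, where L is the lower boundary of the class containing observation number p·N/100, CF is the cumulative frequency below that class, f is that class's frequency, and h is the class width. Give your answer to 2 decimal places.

675.83

N = 97; target position k = 75/100 · 97 = 72.75.
Cumulative frequencies: 7, 9, 18, 27, 50, 80, 97.
Observation 72.75 falls in the class 600 – <700.
L = 600, CF = 50, f = 30, h = 100.
P75 = 600 + ((72.75 − 50)/30)·100 = 600 + 75.8333 = 675.833.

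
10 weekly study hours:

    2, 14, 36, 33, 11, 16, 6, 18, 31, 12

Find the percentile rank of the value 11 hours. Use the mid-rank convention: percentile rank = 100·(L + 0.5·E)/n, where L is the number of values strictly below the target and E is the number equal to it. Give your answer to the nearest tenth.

25.0

Sorted: 2, 6, 11, 12, 14, 16, 18, 31, 33, 36.
Count below 11: L = 2; count equal: E = 1; n = 10.
Percentile rank = 100·(2 + 0.5·1)/10 = 100·2.5/10 = 25.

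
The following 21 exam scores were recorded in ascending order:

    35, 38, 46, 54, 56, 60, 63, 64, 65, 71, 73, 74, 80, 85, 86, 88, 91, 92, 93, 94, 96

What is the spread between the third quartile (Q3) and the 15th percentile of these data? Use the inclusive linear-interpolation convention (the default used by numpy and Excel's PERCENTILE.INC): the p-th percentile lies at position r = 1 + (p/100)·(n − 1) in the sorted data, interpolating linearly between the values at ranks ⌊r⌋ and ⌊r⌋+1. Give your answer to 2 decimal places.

34.00

n = 21.
P15: r = 4 (integer) → 54.
P75: r = 16 (integer) → 88.
Difference: 88 − 54 = 34.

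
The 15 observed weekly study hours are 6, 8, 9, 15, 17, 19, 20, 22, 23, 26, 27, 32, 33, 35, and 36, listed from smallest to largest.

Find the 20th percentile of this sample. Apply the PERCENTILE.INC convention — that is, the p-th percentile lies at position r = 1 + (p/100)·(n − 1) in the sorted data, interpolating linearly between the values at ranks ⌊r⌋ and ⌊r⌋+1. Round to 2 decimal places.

13.80

n = 15.
r = 1 + (20/100)·(15 − 1) = 1 + 2.8 = 3.8.
Rank 3 is 9 and rank 4 is 15.
Interpolate: 9 + 0.8·(15 − 9) = 9 + 0.8·6 = 13.8.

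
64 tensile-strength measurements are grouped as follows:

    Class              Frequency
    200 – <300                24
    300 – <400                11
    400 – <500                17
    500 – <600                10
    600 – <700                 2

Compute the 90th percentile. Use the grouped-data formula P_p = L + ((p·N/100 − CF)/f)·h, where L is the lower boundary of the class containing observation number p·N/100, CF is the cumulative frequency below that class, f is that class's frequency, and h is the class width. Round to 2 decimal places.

N = 64; target position k = 90/100 · 64 = 57.6.
Cumulative frequencies: 24, 35, 52, 62, 64.
Observation 57.6 falls in the class 500 – <600.
L = 500, CF = 52, f = 10, h = 100.
P90 = 500 + ((57.6 − 52)/10)·100 = 500 + 56 = 556.

556.00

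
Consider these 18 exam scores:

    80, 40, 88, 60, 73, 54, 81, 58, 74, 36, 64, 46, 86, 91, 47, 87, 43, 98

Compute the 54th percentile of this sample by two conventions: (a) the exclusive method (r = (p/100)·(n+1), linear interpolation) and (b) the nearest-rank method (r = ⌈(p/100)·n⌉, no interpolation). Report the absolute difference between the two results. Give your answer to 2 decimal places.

0.26

Sorted: 36, 40, 43, 46, 47, 54, 58, 60, 64, 73, 74, 80, 81, 86, 87, 88, 91, 98.
n = 18.
(a) r = 10.26; between ranks 10 (73) and 11 (74): 73.26.
(b) the nearest-rank method: rank 10 → 73.
|73.26 − 73| = 0.26.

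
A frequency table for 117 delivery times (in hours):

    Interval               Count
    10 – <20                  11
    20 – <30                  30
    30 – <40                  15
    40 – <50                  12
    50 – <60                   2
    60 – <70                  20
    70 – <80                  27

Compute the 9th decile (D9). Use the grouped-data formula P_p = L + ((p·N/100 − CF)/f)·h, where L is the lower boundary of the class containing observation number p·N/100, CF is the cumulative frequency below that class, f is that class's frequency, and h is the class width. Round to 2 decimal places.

N = 117; target position k = 90/100 · 117 = 105.3.
Cumulative frequencies: 11, 41, 56, 68, 70, 90, 117.
Observation 105.3 falls in the class 70 – <80.
L = 70, CF = 90, f = 27, h = 10.
P90 = 70 + ((105.3 − 90)/27)·10 = 70 + 5.66667 = 75.6667.

75.67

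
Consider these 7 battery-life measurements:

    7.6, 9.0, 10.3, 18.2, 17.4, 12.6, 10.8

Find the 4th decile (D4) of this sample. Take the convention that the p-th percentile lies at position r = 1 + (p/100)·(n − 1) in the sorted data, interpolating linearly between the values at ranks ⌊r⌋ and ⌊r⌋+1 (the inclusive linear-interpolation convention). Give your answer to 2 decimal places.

Sorted: 7.6, 9.0, 10.3, 10.8, 12.6, 17.4, 18.2.
n = 7.
r = 1 + (40/100)·(7 − 1) = 1 + 2.4 = 3.4.
Rank 3 is 10.3 and rank 4 is 10.8.
Interpolate: 10.3 + 0.4·(10.8 − 10.3) = 10.3 + 0.4·0.5 = 10.5.

10.50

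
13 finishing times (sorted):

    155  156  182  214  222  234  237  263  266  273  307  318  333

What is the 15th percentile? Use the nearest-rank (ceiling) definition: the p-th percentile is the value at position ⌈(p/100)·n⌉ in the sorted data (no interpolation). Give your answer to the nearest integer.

n = 13.
Position = ⌈15/100 · 13⌉ = ⌈1.95⌉ = 2.
The value at rank 2 is 156.

156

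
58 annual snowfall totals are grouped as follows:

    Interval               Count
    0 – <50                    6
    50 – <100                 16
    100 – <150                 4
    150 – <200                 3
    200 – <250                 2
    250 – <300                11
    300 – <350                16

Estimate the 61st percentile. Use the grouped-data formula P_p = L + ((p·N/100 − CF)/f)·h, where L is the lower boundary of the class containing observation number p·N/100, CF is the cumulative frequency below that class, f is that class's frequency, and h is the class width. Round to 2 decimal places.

N = 58; target position k = 61/100 · 58 = 35.38.
Cumulative frequencies: 6, 22, 26, 29, 31, 42, 58.
Observation 35.38 falls in the class 250 – <300.
L = 250, CF = 31, f = 11, h = 50.
P61 = 250 + ((35.38 − 31)/11)·50 = 250 + 19.9091 = 269.909.

269.91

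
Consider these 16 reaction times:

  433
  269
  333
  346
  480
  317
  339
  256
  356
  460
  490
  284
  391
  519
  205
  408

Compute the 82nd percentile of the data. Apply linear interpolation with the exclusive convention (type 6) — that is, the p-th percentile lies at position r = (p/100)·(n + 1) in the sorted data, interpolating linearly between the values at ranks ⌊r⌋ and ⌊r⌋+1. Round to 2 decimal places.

478.80

Sorted: 205, 256, 269, 284, 317, 333, 339, 346, 356, 391, 408, 433, 460, 480, 490, 519.
n = 16.
r = (82/100)·(16 + 1) = 13.94.
Rank 13 is 460 and rank 14 is 480.
Interpolate: 460 + 0.94·(480 − 460) = 460 + 0.94·20 = 478.8.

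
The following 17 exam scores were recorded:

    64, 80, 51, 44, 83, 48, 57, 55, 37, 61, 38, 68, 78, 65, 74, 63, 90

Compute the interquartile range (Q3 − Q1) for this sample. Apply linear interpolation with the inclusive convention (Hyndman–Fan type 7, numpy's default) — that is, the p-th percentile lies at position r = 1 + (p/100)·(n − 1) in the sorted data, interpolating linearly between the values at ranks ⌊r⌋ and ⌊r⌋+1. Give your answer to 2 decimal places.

23.00

Sorted: 37, 38, 44, 48, 51, 55, 57, 61, 63, 64, 65, 68, 74, 78, 80, 83, 90.
n = 17.
P25: r = 5 (integer) → 51.
P75: r = 13 (integer) → 74.
Difference: 74 − 51 = 23.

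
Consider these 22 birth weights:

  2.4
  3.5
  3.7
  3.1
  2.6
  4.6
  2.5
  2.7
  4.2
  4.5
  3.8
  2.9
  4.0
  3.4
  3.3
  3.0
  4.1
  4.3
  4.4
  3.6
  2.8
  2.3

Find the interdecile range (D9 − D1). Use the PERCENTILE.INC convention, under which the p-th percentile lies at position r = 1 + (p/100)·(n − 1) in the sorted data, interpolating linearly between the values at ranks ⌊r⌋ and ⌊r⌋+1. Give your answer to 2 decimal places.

1.88

Sorted: 2.3, 2.4, 2.5, 2.6, 2.7, 2.8, 2.9, 3.0, 3.1, 3.3, 3.4, 3.5, 3.6, 3.7, 3.8, 4.0, 4.1, 4.2, 4.3, 4.4, 4.5, 4.6.
n = 22.
P10: r = 3.1; ranks 3–4 are 2.5, 2.6; interpolating gives 2.51.
P90: r = 19.9; ranks 19–20 are 4.3, 4.4; interpolating gives 4.39.
Difference: 4.39 − 2.51 = 1.88.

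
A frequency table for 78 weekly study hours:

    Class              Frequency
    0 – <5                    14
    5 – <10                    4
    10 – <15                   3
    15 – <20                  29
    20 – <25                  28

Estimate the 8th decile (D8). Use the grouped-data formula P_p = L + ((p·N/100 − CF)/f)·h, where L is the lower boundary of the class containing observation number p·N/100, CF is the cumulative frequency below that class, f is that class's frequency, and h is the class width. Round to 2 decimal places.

N = 78; target position k = 80/100 · 78 = 62.4.
Cumulative frequencies: 14, 18, 21, 50, 78.
Observation 62.4 falls in the class 20 – <25.
L = 20, CF = 50, f = 28, h = 5.
P80 = 20 + ((62.4 − 50)/28)·5 = 20 + 2.21429 = 22.2143.

22.21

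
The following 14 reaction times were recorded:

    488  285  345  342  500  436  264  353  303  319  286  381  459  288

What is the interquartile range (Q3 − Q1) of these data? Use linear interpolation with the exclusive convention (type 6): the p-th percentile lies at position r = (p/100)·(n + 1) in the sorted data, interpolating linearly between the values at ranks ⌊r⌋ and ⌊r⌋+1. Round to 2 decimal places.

Sorted: 264, 285, 286, 288, 303, 319, 342, 345, 353, 381, 436, 459, 488, 500.
n = 14.
P25: r = 3.75; ranks 3–4 are 286, 288; interpolating gives 287.5.
P75: r = 11.25; ranks 11–12 are 436, 459; interpolating gives 441.75.
Difference: 441.75 − 287.5 = 154.25.

154.25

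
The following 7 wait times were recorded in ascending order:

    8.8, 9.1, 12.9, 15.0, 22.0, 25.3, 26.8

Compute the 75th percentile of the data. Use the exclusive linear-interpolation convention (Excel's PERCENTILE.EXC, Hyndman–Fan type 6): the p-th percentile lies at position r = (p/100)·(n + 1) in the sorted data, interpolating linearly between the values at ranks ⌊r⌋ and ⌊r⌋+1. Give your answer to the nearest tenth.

n = 7.
r = (75/100)·(7 + 1) = 6.
r is an integer, so P75 is the value at rank 6: 25.3.

25.3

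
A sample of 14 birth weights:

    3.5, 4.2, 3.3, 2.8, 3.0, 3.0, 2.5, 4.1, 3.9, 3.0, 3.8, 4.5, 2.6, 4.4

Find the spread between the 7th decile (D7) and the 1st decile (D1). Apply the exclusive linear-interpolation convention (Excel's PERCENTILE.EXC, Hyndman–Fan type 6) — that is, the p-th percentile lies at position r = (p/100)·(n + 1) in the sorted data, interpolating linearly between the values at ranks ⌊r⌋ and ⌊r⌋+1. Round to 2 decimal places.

Sorted: 2.5, 2.6, 2.8, 3.0, 3.0, 3.0, 3.3, 3.5, 3.8, 3.9, 4.1, 4.2, 4.4, 4.5.
n = 14.
P10: r = 1.5; ranks 1–2 are 2.5, 2.6; interpolating gives 2.55.
P70: r = 10.5; ranks 10–11 are 3.9, 4.1; interpolating gives 4.
Difference: 4 − 2.55 = 1.45.

1.45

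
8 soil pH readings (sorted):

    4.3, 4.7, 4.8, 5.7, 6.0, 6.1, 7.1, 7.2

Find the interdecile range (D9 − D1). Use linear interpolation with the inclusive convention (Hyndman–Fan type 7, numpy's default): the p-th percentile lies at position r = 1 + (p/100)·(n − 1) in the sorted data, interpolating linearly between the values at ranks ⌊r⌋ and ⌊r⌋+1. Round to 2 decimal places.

2.55

n = 8.
P10: r = 1.7; ranks 1–2 are 4.3, 4.7; interpolating gives 4.58.
P90: r = 7.3; ranks 7–8 are 7.1, 7.2; interpolating gives 7.13.
Difference: 7.13 − 4.58 = 2.55.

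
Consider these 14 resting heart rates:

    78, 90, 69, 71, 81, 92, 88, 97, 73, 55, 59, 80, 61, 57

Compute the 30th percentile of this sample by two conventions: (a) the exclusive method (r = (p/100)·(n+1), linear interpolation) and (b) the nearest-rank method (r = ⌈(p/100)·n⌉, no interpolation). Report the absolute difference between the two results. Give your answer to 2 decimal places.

4.00

Sorted: 55, 57, 59, 61, 69, 71, 73, 78, 80, 81, 88, 90, 92, 97.
n = 14.
(a) r = 4.5; between ranks 4 (61) and 5 (69): 65.
(b) the nearest-rank method: rank 5 → 69.
|65 − 69| = 4.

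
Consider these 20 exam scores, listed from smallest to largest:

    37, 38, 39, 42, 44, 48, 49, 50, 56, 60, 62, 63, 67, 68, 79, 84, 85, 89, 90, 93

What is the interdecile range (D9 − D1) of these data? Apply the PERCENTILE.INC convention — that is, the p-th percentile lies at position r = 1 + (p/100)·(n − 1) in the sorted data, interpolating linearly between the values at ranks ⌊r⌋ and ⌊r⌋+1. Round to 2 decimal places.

n = 20.
P10: r = 2.9; ranks 2–3 are 38, 39; interpolating gives 38.9.
P90: r = 18.1; ranks 18–19 are 89, 90; interpolating gives 89.1.
Difference: 89.1 − 38.9 = 50.2.

50.20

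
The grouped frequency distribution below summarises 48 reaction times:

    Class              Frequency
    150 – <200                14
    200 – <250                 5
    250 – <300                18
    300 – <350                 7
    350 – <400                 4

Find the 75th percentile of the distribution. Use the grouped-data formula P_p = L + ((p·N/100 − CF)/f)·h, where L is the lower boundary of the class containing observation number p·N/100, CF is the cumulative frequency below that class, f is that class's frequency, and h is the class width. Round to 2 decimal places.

N = 48; target position k = 75/100 · 48 = 36.
Cumulative frequencies: 14, 19, 37, 44, 48.
Observation 36 falls in the class 250 – <300.
L = 250, CF = 19, f = 18, h = 50.
P75 = 250 + ((36 − 19)/18)·50 = 250 + 47.2222 = 297.222.

297.22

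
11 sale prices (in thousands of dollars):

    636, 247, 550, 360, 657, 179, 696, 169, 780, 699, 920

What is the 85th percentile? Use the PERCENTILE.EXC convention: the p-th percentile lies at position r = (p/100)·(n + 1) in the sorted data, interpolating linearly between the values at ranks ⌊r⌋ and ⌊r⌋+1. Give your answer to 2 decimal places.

808.00

Sorted: 169, 179, 247, 360, 550, 636, 657, 696, 699, 780, 920.
n = 11.
r = (85/100)·(11 + 1) = 10.2.
Rank 10 is 780 and rank 11 is 920.
Interpolate: 780 + 0.2·(920 − 780) = 780 + 0.2·140 = 808.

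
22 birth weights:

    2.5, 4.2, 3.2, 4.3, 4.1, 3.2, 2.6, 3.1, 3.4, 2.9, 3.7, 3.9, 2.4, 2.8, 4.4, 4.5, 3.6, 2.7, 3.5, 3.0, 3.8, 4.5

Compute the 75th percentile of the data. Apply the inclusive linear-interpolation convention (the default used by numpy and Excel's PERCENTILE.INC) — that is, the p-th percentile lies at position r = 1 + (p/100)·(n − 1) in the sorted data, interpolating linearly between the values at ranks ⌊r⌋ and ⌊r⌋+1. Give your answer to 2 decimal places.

4.05

Sorted: 2.4, 2.5, 2.6, 2.7, 2.8, 2.9, 3.0, 3.1, 3.2, 3.2, 3.4, 3.5, 3.6, 3.7, 3.8, 3.9, 4.1, 4.2, 4.3, 4.4, 4.5, 4.5.
n = 22.
r = 1 + (75/100)·(22 − 1) = 1 + 15.75 = 16.75.
Rank 16 is 3.9 and rank 17 is 4.1.
Interpolate: 3.9 + 0.75·(4.1 − 3.9) = 3.9 + 0.75·0.2 = 4.05.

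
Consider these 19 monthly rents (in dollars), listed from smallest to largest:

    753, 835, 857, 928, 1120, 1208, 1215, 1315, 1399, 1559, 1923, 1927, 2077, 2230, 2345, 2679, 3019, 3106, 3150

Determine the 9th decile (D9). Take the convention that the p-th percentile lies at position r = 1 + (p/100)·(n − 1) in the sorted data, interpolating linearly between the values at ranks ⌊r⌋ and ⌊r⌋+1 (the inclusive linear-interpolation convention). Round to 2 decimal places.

3036.40

n = 19.
r = 1 + (90/100)·(19 − 1) = 1 + 16.2 = 17.2.
Rank 17 is 3019 and rank 18 is 3106.
Interpolate: 3019 + 0.2·(3106 − 3019) = 3019 + 0.2·87 = 3036.4.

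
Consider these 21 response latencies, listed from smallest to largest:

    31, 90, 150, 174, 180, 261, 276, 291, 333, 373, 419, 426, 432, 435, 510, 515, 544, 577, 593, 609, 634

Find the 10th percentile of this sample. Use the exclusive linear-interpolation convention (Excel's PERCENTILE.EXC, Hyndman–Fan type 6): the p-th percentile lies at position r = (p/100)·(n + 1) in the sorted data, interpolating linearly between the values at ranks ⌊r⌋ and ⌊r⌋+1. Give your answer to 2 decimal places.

n = 21.
r = (10/100)·(21 + 1) = 2.2.
Rank 2 is 90 and rank 3 is 150.
Interpolate: 90 + 0.2·(150 − 90) = 90 + 0.2·60 = 102.

102.00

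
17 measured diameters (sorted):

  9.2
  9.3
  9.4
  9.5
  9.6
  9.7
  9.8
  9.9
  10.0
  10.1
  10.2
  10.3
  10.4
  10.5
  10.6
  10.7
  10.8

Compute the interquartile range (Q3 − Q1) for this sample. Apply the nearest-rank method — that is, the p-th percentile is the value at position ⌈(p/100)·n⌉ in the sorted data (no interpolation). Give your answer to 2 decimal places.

n = 17.
P25: rank ⌈25/100·17⌉ = 5 → 9.6.
P75: rank ⌈75/100·17⌉ = 13 → 10.4.
Difference: 10.4 − 9.6 = 0.8.

0.80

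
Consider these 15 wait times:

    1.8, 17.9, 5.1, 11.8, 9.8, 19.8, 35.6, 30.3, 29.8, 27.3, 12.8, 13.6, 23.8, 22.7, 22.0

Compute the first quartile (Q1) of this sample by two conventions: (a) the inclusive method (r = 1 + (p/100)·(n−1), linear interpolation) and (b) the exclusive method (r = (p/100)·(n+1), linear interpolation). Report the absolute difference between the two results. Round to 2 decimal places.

Sorted: 1.8, 5.1, 9.8, 11.8, 12.8, 13.6, 17.9, 19.8, 22.0, 22.7, 23.8, 27.3, 29.8, 30.3, 35.6.
n = 15.
(a) r = 4.5; between ranks 4 (11.8) and 5 (12.8): 12.3.
(b) r = 4 → value at rank 4 = 11.8.
|12.3 − 11.8| = 0.5.

0.50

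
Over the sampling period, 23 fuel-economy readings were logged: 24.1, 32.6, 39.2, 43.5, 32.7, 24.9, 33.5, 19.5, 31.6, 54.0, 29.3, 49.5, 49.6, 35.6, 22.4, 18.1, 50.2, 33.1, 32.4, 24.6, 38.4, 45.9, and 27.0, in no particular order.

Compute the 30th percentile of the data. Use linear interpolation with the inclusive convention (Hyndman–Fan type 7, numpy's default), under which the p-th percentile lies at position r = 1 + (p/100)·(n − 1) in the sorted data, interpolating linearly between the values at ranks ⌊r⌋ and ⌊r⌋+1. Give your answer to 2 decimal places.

Sorted: 18.1, 19.5, 22.4, 24.1, 24.6, 24.9, 27.0, 29.3, 31.6, 32.4, 32.6, 32.7, 33.1, 33.5, 35.6, 38.4, 39.2, 43.5, 45.9, 49.5, 49.6, 50.2, 54.0.
n = 23.
r = 1 + (30/100)·(23 − 1) = 1 + 6.6 = 7.6.
Rank 7 is 27.0 and rank 8 is 29.3.
Interpolate: 27.0 + 0.6·(29.3 − 27.0) = 27.0 + 0.6·2.3 = 28.38.

28.38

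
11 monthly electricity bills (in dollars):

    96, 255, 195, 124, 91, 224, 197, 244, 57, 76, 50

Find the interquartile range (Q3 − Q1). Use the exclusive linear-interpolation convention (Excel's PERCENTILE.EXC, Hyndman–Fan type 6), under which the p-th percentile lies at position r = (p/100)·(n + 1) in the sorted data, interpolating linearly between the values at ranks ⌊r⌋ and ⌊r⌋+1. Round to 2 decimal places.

148.00

Sorted: 50, 57, 76, 91, 96, 124, 195, 197, 224, 244, 255.
n = 11.
P25: r = 3 (integer) → 76.
P75: r = 9 (integer) → 224.
Difference: 224 − 76 = 148.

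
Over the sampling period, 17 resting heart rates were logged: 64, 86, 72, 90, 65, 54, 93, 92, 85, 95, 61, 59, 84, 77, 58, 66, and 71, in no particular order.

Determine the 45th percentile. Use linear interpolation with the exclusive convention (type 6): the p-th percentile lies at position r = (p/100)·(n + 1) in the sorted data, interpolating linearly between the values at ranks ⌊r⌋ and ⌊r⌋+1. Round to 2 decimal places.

Sorted: 54, 58, 59, 61, 64, 65, 66, 71, 72, 77, 84, 85, 86, 90, 92, 93, 95.
n = 17.
r = (45/100)·(17 + 1) = 8.1.
Rank 8 is 71 and rank 9 is 72.
Interpolate: 71 + 0.1·(72 − 71) = 71 + 0.1·1 = 71.1.

71.10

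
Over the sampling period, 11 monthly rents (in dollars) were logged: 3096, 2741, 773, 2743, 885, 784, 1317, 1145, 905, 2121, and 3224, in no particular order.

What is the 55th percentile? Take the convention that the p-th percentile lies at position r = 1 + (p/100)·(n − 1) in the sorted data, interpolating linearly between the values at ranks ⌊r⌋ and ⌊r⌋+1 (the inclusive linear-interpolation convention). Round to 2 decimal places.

1719.00

Sorted: 773, 784, 885, 905, 1145, 1317, 2121, 2741, 2743, 3096, 3224.
n = 11.
r = 1 + (55/100)·(11 − 1) = 1 + 5.5 = 6.5.
Rank 6 is 1317 and rank 7 is 2121.
Interpolate: 1317 + 0.5·(2121 − 1317) = 1317 + 0.5·804 = 1719.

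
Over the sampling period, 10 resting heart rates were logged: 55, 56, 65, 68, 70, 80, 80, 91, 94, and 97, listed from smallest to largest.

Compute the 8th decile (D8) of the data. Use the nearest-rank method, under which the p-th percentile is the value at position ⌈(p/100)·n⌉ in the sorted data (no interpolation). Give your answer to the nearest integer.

n = 10.
Position = ⌈80/100 · 10⌉ = ⌈8⌉ = 8.
The value at rank 8 is 91.

91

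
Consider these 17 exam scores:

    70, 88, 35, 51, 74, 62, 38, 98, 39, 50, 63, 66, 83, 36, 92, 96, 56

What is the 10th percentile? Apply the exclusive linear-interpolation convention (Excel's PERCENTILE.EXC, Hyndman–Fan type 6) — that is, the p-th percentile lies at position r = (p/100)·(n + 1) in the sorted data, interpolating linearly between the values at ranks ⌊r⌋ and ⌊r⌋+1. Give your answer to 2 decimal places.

Sorted: 35, 36, 38, 39, 50, 51, 56, 62, 63, 66, 70, 74, 83, 88, 92, 96, 98.
n = 17.
r = (10/100)·(17 + 1) = 1.8.
Rank 1 is 35 and rank 2 is 36.
Interpolate: 35 + 0.8·(36 − 35) = 35 + 0.8·1 = 35.8.

35.80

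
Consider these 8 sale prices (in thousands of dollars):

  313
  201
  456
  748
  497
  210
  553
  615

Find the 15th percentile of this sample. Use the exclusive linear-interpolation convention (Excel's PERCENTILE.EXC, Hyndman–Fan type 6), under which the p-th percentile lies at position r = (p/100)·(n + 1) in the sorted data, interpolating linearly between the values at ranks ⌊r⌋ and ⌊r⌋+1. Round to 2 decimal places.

Sorted: 201, 210, 313, 456, 497, 553, 615, 748.
n = 8.
r = (15/100)·(8 + 1) = 1.35.
Rank 1 is 201 and rank 2 is 210.
Interpolate: 201 + 0.35·(210 − 201) = 201 + 0.35·9 = 204.15.

204.15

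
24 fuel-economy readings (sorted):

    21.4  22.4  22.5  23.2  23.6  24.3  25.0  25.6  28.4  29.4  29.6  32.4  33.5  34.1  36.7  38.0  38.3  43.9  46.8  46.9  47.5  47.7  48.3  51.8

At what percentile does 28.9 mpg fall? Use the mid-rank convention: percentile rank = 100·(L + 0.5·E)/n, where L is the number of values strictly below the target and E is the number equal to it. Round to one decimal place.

37.5

Count below 28.9: L = 9; count equal: E = 0; n = 24.
Percentile rank = 100·(9 + 0.5·0)/24 = 100·9/24 = 37.5.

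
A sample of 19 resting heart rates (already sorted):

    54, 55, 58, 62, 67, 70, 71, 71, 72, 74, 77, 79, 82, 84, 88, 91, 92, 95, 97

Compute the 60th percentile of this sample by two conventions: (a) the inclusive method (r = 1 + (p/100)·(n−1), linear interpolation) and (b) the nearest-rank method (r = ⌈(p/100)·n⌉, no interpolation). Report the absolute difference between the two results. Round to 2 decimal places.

0.40

n = 19.
(a) r = 11.8; between ranks 11 (77) and 12 (79): 78.6.
(b) the nearest-rank method: rank 12 → 79.
|78.6 − 79| = 0.4.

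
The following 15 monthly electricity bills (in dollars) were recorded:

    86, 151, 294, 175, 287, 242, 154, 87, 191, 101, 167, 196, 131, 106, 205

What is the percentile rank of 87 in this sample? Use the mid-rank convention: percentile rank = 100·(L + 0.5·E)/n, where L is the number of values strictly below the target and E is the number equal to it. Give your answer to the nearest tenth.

Sorted: 86, 87, 101, 106, 131, 151, 154, 167, 175, 191, 196, 205, 242, 287, 294.
Count below 87: L = 1; count equal: E = 1; n = 15.
Percentile rank = 100·(1 + 0.5·1)/15 = 100·1.5/15 = 10.

10.0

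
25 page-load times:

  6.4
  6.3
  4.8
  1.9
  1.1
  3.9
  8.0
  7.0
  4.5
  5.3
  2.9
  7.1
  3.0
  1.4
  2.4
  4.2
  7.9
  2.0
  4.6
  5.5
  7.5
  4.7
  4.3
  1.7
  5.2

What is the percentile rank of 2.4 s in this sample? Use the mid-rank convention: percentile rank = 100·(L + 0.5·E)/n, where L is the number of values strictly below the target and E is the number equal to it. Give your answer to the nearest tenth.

Sorted: 1.1, 1.4, 1.7, 1.9, 2.0, 2.4, 2.9, 3.0, 3.9, 4.2, 4.3, 4.5, 4.6, 4.7, 4.8, 5.2, 5.3, 5.5, 6.3, 6.4, 7.0, 7.1, 7.5, 7.9, 8.0.
Count below 2.4: L = 5; count equal: E = 1; n = 25.
Percentile rank = 100·(5 + 0.5·1)/25 = 100·5.5/25 = 22.

22.0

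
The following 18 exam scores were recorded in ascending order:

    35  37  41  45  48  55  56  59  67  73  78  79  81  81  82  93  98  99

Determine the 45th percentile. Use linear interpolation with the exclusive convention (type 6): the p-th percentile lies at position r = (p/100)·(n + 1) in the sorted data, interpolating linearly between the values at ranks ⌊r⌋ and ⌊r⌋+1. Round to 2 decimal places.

n = 18.
r = (45/100)·(18 + 1) = 8.55.
Rank 8 is 59 and rank 9 is 67.
Interpolate: 59 + 0.55·(67 − 59) = 59 + 0.55·8 = 63.4.

63.40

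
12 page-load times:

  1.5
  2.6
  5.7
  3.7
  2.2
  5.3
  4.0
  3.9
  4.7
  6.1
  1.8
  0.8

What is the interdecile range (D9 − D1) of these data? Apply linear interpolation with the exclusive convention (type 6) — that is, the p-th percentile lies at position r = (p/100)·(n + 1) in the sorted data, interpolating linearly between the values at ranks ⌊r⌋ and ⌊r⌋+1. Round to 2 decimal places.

Sorted: 0.8, 1.5, 1.8, 2.2, 2.6, 3.7, 3.9, 4.0, 4.7, 5.3, 5.7, 6.1.
n = 12.
P10: r = 1.3; ranks 1–2 are 0.8, 1.5; interpolating gives 1.01.
P90: r = 11.7; ranks 11–12 are 5.7, 6.1; interpolating gives 5.98.
Difference: 5.98 − 1.01 = 4.97.

4.97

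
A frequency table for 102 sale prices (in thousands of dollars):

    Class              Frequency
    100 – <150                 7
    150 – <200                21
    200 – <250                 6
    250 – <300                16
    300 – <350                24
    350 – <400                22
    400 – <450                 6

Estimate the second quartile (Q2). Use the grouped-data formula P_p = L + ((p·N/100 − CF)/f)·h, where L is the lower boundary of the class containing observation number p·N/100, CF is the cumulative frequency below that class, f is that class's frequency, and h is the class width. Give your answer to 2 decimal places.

302.08

N = 102; target position k = 50/100 · 102 = 51.
Cumulative frequencies: 7, 28, 34, 50, 74, 96, 102.
Observation 51 falls in the class 300 – <350.
L = 300, CF = 50, f = 24, h = 50.
P50 = 300 + ((51 − 50)/24)·50 = 300 + 2.08333 = 302.083.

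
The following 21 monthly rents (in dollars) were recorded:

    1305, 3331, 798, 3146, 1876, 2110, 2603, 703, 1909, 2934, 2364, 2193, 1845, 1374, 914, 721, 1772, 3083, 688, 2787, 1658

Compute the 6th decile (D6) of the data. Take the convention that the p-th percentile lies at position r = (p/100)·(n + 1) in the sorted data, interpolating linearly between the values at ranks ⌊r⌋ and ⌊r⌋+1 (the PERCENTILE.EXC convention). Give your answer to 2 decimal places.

Sorted: 688, 703, 721, 798, 914, 1305, 1374, 1658, 1772, 1845, 1876, 1909, 2110, 2193, 2364, 2603, 2787, 2934, 3083, 3146, 3331.
n = 21.
r = (60/100)·(21 + 1) = 13.2.
Rank 13 is 2110 and rank 14 is 2193.
Interpolate: 2110 + 0.2·(2193 − 2110) = 2110 + 0.2·83 = 2126.6.

2126.60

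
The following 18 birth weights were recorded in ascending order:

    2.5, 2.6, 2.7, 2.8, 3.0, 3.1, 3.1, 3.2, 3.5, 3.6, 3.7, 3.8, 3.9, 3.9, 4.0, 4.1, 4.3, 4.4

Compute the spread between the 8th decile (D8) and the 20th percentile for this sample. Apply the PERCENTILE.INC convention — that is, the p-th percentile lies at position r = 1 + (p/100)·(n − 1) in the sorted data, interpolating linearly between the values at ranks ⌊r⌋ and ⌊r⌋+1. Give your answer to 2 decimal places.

1.08

n = 18.
P20: r = 4.4; ranks 4–5 are 2.8, 3.0; interpolating gives 2.88.
P80: r = 14.6; ranks 14–15 are 3.9, 4.0; interpolating gives 3.96.
Difference: 3.96 − 2.88 = 1.08.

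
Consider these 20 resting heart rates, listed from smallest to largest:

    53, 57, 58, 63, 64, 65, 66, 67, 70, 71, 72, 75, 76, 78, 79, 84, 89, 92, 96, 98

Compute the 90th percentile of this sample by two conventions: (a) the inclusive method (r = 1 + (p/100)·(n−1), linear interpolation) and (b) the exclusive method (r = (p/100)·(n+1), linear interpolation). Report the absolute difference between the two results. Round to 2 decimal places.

n = 20.
(a) r = 18.1; between ranks 18 (92) and 19 (96): 92.4.
(b) r = 18.9; between ranks 18 (92) and 19 (96): 95.6.
|92.4 − 95.6| = 3.2.

3.20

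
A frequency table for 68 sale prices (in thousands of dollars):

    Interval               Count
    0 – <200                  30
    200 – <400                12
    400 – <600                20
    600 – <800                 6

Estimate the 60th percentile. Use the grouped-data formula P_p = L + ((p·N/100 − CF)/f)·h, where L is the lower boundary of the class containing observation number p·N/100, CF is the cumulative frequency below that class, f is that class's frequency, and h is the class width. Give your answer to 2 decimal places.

N = 68; target position k = 60/100 · 68 = 40.8.
Cumulative frequencies: 30, 42, 62, 68.
Observation 40.8 falls in the class 200 – <400.
L = 200, CF = 30, f = 12, h = 200.
P60 = 200 + ((40.8 − 30)/12)·200 = 200 + 180 = 380.

380.00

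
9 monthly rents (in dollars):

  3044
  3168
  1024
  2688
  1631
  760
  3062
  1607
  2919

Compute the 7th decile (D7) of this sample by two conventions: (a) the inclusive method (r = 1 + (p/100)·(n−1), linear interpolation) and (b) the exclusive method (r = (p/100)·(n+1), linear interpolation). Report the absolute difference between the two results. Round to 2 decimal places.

Sorted: 760, 1024, 1607, 1631, 2688, 2919, 3044, 3062, 3168.
n = 9.
(a) r = 6.6; between ranks 6 (2919) and 7 (3044): 2994.
(b) r = 7 → value at rank 7 = 3044.
|2994 − 3044| = 50.

50.00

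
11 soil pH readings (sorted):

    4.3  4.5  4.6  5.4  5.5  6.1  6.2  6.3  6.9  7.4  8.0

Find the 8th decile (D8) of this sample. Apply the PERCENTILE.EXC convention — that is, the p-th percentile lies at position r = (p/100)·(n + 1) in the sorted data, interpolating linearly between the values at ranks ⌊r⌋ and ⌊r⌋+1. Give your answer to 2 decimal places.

7.20

n = 11.
r = (80/100)·(11 + 1) = 9.6.
Rank 9 is 6.9 and rank 10 is 7.4.
Interpolate: 6.9 + 0.6·(7.4 − 6.9) = 6.9 + 0.6·0.5 = 7.2.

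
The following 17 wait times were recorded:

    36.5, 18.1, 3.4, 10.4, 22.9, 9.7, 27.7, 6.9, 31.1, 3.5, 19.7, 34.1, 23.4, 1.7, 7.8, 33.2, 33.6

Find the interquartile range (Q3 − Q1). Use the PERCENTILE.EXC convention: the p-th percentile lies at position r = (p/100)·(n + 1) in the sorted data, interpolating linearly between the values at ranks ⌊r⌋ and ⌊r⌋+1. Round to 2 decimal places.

Sorted: 1.7, 3.4, 3.5, 6.9, 7.8, 9.7, 10.4, 18.1, 19.7, 22.9, 23.4, 27.7, 31.1, 33.2, 33.6, 34.1, 36.5.
n = 17.
P25: r = 4.5; ranks 4–5 are 6.9, 7.8; interpolating gives 7.35.
P75: r = 13.5; ranks 13–14 are 31.1, 33.2; interpolating gives 32.15.
Difference: 32.15 − 7.35 = 24.8.

24.80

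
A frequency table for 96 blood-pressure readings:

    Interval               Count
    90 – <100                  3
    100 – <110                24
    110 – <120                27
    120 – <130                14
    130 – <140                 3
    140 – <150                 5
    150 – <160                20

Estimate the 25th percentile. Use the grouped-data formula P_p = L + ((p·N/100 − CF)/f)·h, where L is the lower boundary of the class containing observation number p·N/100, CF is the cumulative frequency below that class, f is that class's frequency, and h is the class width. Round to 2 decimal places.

N = 96; target position k = 25/100 · 96 = 24.
Cumulative frequencies: 3, 27, 54, 68, 71, 76, 96.
Observation 24 falls in the class 100 – <110.
L = 100, CF = 3, f = 24, h = 10.
P25 = 100 + ((24 − 3)/24)·10 = 100 + 8.75 = 108.75.

108.75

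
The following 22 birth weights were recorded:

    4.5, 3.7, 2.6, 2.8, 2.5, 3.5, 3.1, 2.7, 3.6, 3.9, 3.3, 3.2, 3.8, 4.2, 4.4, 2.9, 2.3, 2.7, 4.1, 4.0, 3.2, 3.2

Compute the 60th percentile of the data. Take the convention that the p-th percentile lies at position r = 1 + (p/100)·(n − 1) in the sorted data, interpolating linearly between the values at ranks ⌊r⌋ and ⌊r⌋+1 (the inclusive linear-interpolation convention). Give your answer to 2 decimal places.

Sorted: 2.3, 2.5, 2.6, 2.7, 2.7, 2.8, 2.9, 3.1, 3.2, 3.2, 3.2, 3.3, 3.5, 3.6, 3.7, 3.8, 3.9, 4.0, 4.1, 4.2, 4.4, 4.5.
n = 22.
r = 1 + (60/100)·(22 − 1) = 1 + 12.6 = 13.6.
Rank 13 is 3.5 and rank 14 is 3.6.
Interpolate: 3.5 + 0.6·(3.6 − 3.5) = 3.5 + 0.6·0.1 = 3.56.

3.56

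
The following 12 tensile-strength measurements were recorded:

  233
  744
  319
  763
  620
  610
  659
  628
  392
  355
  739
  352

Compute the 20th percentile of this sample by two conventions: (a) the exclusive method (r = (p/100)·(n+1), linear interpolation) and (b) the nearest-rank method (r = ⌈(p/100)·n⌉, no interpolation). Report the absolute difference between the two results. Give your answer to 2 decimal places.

13.20

Sorted: 233, 319, 352, 355, 392, 610, 620, 628, 659, 739, 744, 763.
n = 12.
(a) r = 2.6; between ranks 2 (319) and 3 (352): 338.8.
(b) the nearest-rank method: rank 3 → 352.
|338.8 − 352| = 13.2.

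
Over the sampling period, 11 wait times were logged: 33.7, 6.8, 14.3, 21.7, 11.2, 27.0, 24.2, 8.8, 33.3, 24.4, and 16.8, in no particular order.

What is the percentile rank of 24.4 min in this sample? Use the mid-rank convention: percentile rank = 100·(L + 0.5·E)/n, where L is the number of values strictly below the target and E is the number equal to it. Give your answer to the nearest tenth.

68.2

Sorted: 6.8, 8.8, 11.2, 14.3, 16.8, 21.7, 24.2, 24.4, 27.0, 33.3, 33.7.
Count below 24.4: L = 7; count equal: E = 1; n = 11.
Percentile rank = 100·(7 + 0.5·1)/11 = 100·7.5/11 = 68.18.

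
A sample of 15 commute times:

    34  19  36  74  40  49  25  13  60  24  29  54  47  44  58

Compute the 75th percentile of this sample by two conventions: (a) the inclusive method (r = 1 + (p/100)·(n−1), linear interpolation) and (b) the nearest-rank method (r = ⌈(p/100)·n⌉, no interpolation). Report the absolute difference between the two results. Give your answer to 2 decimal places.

2.50

Sorted: 13, 19, 24, 25, 29, 34, 36, 40, 44, 47, 49, 54, 58, 60, 74.
n = 15.
(a) r = 11.5; between ranks 11 (49) and 12 (54): 51.5.
(b) the nearest-rank method: rank 12 → 54.
|51.5 − 54| = 2.5.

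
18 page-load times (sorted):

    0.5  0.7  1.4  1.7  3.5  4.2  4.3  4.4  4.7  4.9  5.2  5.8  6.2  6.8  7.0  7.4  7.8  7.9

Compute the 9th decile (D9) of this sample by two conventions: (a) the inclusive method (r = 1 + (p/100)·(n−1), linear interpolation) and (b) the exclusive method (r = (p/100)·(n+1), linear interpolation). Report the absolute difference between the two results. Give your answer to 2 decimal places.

n = 18.
(a) r = 16.3; between ranks 16 (7.4) and 17 (7.8): 7.52.
(b) r = 17.1; between ranks 17 (7.8) and 18 (7.9): 7.81.
|7.52 − 7.81| = 0.29.

0.29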